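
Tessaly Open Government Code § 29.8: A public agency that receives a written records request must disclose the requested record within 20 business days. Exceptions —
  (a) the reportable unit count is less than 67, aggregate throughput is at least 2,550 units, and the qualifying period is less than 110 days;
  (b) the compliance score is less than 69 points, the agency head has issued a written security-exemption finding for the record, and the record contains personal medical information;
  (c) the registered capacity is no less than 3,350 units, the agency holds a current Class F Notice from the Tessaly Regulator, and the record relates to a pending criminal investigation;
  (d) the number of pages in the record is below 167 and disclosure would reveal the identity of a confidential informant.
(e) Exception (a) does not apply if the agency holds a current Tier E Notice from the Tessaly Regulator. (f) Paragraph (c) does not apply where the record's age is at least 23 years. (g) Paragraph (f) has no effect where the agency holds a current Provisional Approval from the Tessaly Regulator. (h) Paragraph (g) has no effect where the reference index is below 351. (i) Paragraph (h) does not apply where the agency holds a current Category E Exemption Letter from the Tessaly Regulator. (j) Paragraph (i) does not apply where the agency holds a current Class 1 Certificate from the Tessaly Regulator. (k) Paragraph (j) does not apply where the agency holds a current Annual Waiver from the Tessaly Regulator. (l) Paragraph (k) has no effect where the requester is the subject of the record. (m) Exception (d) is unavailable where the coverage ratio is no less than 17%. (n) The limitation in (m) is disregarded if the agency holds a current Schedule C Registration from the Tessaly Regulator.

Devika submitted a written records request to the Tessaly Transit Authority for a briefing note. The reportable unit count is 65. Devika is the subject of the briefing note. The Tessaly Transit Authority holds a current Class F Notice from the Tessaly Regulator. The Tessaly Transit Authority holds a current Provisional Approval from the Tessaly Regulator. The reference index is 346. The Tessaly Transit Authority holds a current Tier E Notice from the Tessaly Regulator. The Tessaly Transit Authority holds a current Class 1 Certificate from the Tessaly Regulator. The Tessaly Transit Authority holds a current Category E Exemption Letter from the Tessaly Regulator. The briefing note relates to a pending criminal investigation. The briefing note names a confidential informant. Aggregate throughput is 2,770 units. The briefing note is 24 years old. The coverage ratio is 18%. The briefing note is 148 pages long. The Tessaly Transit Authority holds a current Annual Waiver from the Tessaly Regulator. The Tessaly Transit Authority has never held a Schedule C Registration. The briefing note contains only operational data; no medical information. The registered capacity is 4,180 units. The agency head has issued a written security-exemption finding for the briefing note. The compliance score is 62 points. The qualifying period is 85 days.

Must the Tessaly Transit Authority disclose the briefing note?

Yes — the Tessaly Transit Authority must disclose the briefing note.

Exception (a)'s conditions are all satisfied: the reportable unit count is 65, less than the 67 limit; aggregate throughput is 2,770 units, meeting the 2,550 units threshold; the qualifying period is 85 days, less than the 110 days limit. But: (e) applies — a current Tier E Notice is held. Exception (a) does not apply.
Exception (b) requires that the record contains personal medical information; but the briefing note contains only operational data, so (b) is unavailable.
Exception (c): the registered capacity is 4,180 units, meeting the 3,350 units threshold; a current Class F Notice is held; the briefing note relates to a pending investigation — every condition holds. But applying paragraphs (f)–(l): (f) operates against (c): the record's age is 24 years, meeting the 23 years threshold. (g) applies (a current Provisional Approval is held), but yields to (h): (h) is triggered — the reference index is 346, below the 351 limit. (i) would limit (h) — a current Category E Exemption Letter is held — but (j) sets (i) aside: (j) is triggered — a current Class 1 Certificate is held. (k) would limit (j) — a current Annual Waiver is held — but (l) sets (k) aside: (l) operates against (k): Devika is the subject of the briefing note. (c) is therefore removed.
All of (d)'s requirements are met (the number of pages in the record is 148, below the 167 limit; the briefing note names a confidential informant). Turning to paragraphs (m)–(n): (m) operates — the coverage ratio is 18%, meeting the 17% threshold. (n), which would lift (m), is not engaged — there is no Schedule C Registration in force. Exception (d) does not apply.
No exception displaces § 29.8.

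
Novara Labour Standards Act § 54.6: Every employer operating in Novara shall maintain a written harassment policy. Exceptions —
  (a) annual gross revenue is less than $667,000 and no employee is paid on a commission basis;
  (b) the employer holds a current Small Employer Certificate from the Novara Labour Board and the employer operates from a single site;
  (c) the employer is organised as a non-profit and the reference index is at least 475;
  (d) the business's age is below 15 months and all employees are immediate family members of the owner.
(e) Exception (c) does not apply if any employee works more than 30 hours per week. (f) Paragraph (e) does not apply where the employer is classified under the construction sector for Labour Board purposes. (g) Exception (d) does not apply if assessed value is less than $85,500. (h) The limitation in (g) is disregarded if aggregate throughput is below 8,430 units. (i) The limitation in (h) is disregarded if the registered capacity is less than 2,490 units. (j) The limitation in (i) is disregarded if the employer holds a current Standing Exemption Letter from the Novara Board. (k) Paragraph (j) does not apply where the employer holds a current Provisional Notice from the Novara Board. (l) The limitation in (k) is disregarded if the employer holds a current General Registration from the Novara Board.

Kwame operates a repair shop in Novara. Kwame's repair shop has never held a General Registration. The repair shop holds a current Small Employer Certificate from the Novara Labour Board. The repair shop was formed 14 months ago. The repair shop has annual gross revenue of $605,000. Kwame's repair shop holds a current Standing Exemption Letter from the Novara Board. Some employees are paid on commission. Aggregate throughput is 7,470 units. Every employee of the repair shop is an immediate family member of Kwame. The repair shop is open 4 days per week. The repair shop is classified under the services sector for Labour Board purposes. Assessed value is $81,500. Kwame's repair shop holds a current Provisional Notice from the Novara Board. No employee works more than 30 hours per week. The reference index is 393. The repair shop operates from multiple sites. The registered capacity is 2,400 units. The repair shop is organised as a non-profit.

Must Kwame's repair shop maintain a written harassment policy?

Exception (a) requires that no employee is paid on a commission basis; but some employees are paid on commission, so (a) is unavailable.
Exception (b) requires that the employer operates from a single site; but the employer operates from multiple sites, so (b) is unavailable.
Exception (c) fails — the reference index is 393, short of 475.
Exception (d) is satisfied on its face — the business's age is 14 months, below the 15 months limit; every employee is an immediate family member. But: (g) operates against (d): assessed value is $81,500, less than the $85,500 limit. (h) would limit (g) — aggregate throughput is 7,470 units, below the 8,430 units limit — but (i) sets (h) aside: (i) operates against (h): the registered capacity is 2,400 units, less than the 2,490 units limit. (j) applies (a current Standing Exemption Letter is held), but is overridden by (k): (k) operates against (j): a current Provisional Notice is held. (l) is not engaged (no current General Registration is held), so (k) stands. So (d) is unavailable.
Every exception is unavailable, so the rule governs.

Yes — Kwame's repair shop must maintain a written harassment policy.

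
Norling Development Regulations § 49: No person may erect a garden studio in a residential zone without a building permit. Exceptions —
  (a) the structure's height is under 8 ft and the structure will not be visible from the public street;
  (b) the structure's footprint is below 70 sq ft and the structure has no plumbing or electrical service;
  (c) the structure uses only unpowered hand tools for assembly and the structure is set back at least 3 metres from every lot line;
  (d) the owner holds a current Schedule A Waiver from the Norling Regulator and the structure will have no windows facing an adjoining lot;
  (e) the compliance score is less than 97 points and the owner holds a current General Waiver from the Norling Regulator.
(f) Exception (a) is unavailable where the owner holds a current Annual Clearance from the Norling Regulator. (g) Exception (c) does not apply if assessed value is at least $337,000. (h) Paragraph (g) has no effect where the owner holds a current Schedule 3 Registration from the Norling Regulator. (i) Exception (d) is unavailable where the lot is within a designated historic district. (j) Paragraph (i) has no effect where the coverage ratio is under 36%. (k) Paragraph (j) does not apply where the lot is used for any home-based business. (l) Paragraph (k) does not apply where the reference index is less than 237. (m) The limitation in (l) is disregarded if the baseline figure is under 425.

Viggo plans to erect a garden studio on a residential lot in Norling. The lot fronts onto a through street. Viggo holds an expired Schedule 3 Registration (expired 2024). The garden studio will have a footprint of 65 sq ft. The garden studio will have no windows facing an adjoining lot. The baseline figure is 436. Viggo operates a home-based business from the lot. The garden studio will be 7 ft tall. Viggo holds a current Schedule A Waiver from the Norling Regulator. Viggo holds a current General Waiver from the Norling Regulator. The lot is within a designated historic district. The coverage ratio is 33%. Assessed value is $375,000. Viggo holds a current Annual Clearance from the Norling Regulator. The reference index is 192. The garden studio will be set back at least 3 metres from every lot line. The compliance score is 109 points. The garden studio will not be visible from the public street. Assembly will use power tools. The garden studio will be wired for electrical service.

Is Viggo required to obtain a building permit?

Exception (a) is satisfied on its face — the structure's height is 7 ft, under the 8 ft limit; the structure will not be visible from the street. However, paragraph (f) must be considered: (f) operates against (a): a current Annual Clearance is held. (a) is therefore removed.
Exception (b) fails — electrical service is planned.
Exception (c) does not apply: assembly uses power tools.
Exception (d): a current Schedule A Waiver is held; no windows face an adjoining lot — every condition holds. Considering the limiting provisions: (i) operates (the lot is in a historic district), but yields to (j): (j) operates — the coverage ratio is 33%, under the 36% limit. (k) applies (a home-based business operates on the lot), but yields to (l): (l) operates — the reference index is 192, less than the 237 limit. (m) is inapplicable (the baseline figure is 436, not under 425), so (l) stands. (d) remains available.
Exception (e) fails — the compliance score is 109 points, not less than 97 points.

No — exception (d) applies; Viggo does not need a building permit.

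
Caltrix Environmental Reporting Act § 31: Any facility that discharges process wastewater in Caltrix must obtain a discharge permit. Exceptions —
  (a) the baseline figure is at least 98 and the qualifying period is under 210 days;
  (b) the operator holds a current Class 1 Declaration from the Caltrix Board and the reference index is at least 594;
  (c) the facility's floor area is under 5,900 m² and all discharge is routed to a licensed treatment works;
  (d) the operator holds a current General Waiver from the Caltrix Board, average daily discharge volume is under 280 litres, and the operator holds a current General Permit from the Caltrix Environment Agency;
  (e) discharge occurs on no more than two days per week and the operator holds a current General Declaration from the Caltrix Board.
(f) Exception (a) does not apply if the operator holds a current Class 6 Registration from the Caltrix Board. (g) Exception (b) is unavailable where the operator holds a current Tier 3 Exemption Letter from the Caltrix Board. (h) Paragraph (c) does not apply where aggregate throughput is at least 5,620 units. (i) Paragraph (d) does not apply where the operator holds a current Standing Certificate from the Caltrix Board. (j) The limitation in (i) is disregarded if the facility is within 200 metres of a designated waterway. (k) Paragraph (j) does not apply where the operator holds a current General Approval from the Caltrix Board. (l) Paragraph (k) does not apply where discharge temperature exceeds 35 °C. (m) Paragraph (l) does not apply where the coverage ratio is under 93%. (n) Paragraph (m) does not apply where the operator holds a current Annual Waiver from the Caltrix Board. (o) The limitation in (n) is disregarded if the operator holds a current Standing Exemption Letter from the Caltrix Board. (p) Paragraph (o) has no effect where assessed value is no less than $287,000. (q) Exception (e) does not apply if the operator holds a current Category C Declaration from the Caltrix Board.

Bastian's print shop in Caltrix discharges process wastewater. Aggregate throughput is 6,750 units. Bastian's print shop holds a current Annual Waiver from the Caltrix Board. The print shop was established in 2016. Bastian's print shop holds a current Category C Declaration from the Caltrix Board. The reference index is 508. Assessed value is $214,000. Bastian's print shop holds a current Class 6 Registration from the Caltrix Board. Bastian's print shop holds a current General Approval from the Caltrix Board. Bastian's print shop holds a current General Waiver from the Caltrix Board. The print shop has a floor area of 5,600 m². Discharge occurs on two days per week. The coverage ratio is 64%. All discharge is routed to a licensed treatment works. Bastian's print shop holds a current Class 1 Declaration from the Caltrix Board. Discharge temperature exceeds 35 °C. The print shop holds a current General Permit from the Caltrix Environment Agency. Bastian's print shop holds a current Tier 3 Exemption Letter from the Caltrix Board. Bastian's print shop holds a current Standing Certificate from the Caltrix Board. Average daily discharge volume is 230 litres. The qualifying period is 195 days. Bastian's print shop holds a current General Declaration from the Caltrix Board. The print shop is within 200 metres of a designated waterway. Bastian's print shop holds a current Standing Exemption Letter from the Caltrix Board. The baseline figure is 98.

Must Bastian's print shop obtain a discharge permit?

Yes — Bastian's print shop must obtain a discharge permit.

Exception (a)'s conditions are all satisfied: the baseline figure is 98, meeting the 98 threshold; the qualifying period is 195 days, under the 210 days limit. Turning to paragraph (f): (f) operates against (a): a current Class 6 Registration is held. Exception (a) does not apply.
Exception (b) fails — the reference index is 508, short of 594.
Exception (c): the facility's floor area is 5,600 m², under the 5,900 m² limit; discharge is routed to a licensed treatment works — every condition holds. Turning to paragraph (h): (h) is triggered — aggregate throughput is 6,750 units, meeting the 5,620 units threshold. (c) is therefore removed.
Exception (d): a current General Waiver is held; average daily discharge volume is 230 litres, under the 280 litres limit; a current General Permit is held — every condition holds. But applying paragraphs (i)–(p): (i) is triggered — a current Standing Certificate is held. (j) would limit (i) — the print shop is within 200 m of a designated waterway — but (k) sets (j) aside: (k) applies — a current General Approval is held. (l) operates (discharge temperature exceeds 35 °C), but yields to (m): (m) operates against (l): the coverage ratio is 64%, under the 93% limit. (n) applies (a current Annual Waiver is held), but is set aside by (o): (o) operates against (n): a current Standing Exemption Letter is held. (p), which would lift (o), is not engaged — assessed value is $214,000, short of $287,000. (d) is therefore removed.
All of (e)'s requirements are met (discharge occurs on no more than two days per week; a current General Declaration is held). Turning to paragraph (q): (q) operates against (e): a current Category C Declaration is held. So (e) is unavailable.
No exception is made out. Bastian's print shop falls within the general rule.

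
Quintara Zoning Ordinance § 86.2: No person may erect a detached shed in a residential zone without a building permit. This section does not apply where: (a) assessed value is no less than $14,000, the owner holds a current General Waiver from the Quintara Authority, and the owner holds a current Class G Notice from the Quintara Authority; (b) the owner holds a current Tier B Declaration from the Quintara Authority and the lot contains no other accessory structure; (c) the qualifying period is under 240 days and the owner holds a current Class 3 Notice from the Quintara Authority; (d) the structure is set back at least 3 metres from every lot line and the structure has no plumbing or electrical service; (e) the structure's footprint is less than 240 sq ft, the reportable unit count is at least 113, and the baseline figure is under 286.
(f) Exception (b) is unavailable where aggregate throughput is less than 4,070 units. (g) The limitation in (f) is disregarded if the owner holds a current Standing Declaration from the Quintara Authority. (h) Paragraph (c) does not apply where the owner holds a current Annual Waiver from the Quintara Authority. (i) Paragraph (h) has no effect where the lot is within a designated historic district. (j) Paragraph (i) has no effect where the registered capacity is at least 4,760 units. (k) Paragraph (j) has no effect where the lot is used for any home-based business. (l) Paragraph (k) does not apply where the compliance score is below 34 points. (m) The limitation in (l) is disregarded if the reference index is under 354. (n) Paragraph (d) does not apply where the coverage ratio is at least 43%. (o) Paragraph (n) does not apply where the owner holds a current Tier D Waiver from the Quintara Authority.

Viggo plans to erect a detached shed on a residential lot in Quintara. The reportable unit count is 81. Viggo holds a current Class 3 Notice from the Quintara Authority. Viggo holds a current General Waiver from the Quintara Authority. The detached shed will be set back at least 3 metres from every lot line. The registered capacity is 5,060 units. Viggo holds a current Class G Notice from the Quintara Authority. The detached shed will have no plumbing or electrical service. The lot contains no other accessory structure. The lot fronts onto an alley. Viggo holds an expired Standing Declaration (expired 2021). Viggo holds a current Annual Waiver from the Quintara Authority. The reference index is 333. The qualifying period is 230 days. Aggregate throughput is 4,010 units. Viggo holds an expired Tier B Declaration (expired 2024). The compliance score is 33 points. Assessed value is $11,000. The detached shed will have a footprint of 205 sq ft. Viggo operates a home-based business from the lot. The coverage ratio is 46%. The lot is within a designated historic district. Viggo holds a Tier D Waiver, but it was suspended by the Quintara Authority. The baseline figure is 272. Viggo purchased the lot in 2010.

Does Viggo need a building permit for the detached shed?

Exception (a) does not apply: assessed value is $11,000, short of $14,000.
Exception (b) does not apply: the Tier B Declaration is not current.
Exception (c)'s conditions are all satisfied: the qualifying period is 230 days, under the 240 days limit; a current Class 3 Notice is held. Considering the limiting provisions: (h) is triggered (a current Annual Waiver is held), but is set aside by (i): (i) operates against (h): the lot is in a historic district. (j) would limit (i) — the registered capacity is 5,060 units, meeting the 4,760 units threshold — but (k) sets (j) aside: (k) applies — a home-based business operates on the lot. (l) is engaged (the compliance score is 33 points, below the 34 points limit), but is overridden by (m): (m) operates against (l): the reference index is 333, under the 354 limit. Exception (c) stands.
All of (d)'s requirements are met (the setback is at least 3 m on every side; there is no plumbing or electrical service). Turning to paragraphs (n)–(o): (n) operates against (d): the coverage ratio is 46%, meeting the 43% threshold. (o), which would lift (n), does not operate here — no current Tier D Waiver is held. Exception (d) does not apply.
Exception (e) fails — the reportable unit count is 81, short of 113.

No — exception (c) applies; Viggo does not need a building permit.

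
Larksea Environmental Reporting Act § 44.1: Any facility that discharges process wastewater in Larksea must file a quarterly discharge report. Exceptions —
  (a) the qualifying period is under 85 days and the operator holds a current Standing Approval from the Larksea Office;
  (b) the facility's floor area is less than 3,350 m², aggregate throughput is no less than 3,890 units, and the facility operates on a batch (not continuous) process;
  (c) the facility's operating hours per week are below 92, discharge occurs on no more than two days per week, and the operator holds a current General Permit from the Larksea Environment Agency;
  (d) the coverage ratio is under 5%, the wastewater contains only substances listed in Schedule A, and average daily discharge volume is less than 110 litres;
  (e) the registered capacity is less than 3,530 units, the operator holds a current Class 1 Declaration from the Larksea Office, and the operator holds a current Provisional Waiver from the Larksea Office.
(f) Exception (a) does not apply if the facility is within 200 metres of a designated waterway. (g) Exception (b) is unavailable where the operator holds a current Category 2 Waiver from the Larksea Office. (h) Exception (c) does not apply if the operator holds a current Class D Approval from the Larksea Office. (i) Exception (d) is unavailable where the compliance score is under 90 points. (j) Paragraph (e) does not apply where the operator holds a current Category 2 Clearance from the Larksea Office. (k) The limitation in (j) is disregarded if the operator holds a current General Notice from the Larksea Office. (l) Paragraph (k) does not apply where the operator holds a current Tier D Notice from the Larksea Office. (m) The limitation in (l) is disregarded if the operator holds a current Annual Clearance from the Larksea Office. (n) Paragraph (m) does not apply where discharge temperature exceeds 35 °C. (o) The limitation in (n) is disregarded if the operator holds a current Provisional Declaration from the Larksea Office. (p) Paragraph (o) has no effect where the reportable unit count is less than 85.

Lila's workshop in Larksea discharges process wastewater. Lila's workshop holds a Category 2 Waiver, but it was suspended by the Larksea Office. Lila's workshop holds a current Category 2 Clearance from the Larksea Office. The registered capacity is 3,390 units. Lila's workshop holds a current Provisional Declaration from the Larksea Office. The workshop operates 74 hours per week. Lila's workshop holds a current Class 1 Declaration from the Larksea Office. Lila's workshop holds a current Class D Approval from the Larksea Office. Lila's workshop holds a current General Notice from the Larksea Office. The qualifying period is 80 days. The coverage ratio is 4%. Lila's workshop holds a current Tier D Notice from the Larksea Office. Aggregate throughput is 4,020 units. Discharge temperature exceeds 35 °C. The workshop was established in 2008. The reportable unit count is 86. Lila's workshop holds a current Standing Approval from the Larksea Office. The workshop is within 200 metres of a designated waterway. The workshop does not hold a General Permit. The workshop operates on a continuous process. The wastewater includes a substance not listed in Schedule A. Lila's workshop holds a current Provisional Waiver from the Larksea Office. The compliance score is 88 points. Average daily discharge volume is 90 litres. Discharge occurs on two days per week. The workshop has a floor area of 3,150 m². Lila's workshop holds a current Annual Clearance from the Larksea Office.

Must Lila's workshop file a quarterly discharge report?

Exception (a)'s conditions are all satisfied: the qualifying period is 80 days, under the 85 days limit; a current Standing Approval is held. However, paragraph (f) must be considered: (f) operates against (a): the workshop is within 200 m of a designated waterway. So (a) is unavailable.
Exception (b) requires that the facility operates on a batch (not continuous) process; but the facility operates on a continuous process, so (b) is unavailable.
Exception (c) does not apply: no General Permit is held.
Exception (d) fails — the wastewater includes a non-Schedule-A substance.
All of (e)'s requirements are met (the registered capacity is 3,390 units, less than the 3,530 units limit; a current Class 1 Declaration is held; a current Provisional Waiver is held). As to paragraphs (j)–(p): (j) would limit (e) — a current Category 2 Clearance is held — but (k) sets (j) aside: (k) is engaged — a current General Notice is held. (l) would limit (k) — a current Tier D Notice is held — but (m) sets (l) aside: (m) is engaged — a current Annual Clearance is held. (n) applies (discharge temperature exceeds 35 °C), but is displaced by (o): (o) operates against (n): a current Provisional Declaration is held. (p) does not operate here (the reportable unit count is 86, not less than 85), so (o) stands. Exception (e) stands.

No — exception (e) applies; Lila's workshop is not required to file a quarterly discharge report.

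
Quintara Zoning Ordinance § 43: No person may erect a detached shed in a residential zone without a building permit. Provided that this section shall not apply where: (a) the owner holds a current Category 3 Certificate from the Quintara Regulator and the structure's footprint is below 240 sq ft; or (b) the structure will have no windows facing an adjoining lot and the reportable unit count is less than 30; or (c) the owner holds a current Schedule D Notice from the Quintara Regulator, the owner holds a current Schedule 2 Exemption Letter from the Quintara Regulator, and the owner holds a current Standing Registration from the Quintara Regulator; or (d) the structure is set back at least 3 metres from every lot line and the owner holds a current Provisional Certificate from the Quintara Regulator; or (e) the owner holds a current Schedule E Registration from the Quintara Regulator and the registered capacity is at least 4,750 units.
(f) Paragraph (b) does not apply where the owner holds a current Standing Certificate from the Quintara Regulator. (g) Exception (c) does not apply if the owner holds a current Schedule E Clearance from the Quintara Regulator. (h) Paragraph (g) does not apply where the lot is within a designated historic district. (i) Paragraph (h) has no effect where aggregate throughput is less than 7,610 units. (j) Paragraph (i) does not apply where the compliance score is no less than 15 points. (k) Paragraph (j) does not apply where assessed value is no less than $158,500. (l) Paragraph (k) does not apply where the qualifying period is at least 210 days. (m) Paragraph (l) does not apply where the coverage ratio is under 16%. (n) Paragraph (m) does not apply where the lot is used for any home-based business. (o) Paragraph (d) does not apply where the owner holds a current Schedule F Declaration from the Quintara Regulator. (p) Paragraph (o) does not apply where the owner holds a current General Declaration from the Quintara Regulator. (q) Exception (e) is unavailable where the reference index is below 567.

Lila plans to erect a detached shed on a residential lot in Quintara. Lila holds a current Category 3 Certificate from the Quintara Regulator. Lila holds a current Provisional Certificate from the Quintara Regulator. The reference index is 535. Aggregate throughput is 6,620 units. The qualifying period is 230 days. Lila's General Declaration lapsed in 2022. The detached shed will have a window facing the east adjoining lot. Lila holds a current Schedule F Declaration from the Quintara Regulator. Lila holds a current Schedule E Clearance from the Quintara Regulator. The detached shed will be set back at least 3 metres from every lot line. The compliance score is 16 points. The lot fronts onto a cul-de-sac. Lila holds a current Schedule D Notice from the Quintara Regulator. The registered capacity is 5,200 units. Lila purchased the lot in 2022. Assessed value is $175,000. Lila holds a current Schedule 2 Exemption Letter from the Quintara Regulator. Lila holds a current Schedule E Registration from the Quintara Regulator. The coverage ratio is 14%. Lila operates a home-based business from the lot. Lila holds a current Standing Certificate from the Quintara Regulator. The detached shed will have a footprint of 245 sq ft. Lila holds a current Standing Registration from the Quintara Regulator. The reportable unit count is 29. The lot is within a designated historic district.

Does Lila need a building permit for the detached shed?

Exception (a) does not apply: the structure's footprint is 245 sq ft, not below 240 sq ft.
Exception (b) requires that the structure will have no windows facing an adjoining lot; but a window faces an adjoining lot, so (b) is unavailable.
All of (c)'s requirements are met (a current Schedule D Notice is held; a current Schedule 2 Exemption Letter is held; a current Standing Registration is held). Under paragraphs (g)–(n): (g) is triggered (a current Schedule E Clearance is held), but is itself disapplied by (h): (h) operates against (g): the lot is in a historic district. (i) would limit (h) — aggregate throughput is 6,620 units, less than the 7,610 units limit — but (j) sets (i) aside: (j) is engaged — the compliance score is 16 points, meeting the 15 points threshold. (k) applies (assessed value is $175,000, meeting the $158,500 threshold), but is displaced by (l): (l) operates against (k): the qualifying period is 230 days, meeting the 210 days threshold. (m) operates (the coverage ratio is 14%, under the 16% limit), but is overridden by (n): (n) is triggered — a home-based business operates on the lot. So (c) applies.
Exception (d) is satisfied on its face — the setback is at least 3 m on every side; a current Provisional Certificate is held. However, paragraphs (o)–(p) must be considered: (o) is engaged — a current Schedule F Declaration is held. (p), which would lift (o), is inapplicable — there is no General Declaration in force. Exception (d) does not apply.
All of (e)'s requirements are met (a current Schedule E Registration is held; the registered capacity is 5,200 units, meeting the 4,750 units threshold). But: (q) operates against (e): the reference index is 535, below the 567 limit. So (e) is unavailable.

No — exception (c) applies; Lila does not need a building permit.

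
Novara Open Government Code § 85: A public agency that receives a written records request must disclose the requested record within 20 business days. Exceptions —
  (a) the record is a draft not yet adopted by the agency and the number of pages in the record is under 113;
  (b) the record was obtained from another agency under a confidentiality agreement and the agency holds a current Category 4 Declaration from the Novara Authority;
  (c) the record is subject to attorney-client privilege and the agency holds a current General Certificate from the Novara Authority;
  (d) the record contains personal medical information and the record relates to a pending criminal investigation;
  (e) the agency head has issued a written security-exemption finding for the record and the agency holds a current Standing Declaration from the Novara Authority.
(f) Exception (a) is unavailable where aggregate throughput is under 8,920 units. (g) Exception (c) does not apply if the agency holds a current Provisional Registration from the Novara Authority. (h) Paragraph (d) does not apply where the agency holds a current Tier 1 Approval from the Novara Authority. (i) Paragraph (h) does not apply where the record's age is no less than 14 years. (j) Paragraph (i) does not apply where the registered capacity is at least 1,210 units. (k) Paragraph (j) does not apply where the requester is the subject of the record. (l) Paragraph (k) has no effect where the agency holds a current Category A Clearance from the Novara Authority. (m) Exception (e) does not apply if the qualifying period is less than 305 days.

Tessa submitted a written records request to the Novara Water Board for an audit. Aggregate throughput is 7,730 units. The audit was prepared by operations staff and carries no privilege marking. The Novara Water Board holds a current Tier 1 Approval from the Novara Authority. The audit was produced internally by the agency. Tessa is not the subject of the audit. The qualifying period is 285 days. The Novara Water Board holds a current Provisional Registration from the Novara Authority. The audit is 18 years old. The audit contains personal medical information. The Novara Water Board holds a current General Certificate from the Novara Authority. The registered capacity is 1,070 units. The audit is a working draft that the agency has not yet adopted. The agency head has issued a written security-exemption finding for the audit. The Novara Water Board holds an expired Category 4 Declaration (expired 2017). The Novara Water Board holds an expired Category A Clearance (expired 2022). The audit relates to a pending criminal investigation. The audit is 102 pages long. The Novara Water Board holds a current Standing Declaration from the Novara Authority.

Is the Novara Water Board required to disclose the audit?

Exception (a) is satisfied on its face — the audit is an unadopted draft; the number of pages in the record is 102, under the 113 limit. Turning to paragraph (f): (f) applies — aggregate throughput is 7,730 units, under the 8,920 units limit. So (a) is unavailable.
Exception (b) fails — the audit was produced internally.
Exception (c) does not apply: the audit carries no privilege marking.
All of (d)'s requirements are met (the audit contains personal medical information; the audit relates to a pending investigation). Applying paragraphs (h)–(l): (h) would limit (d) — a current Tier 1 Approval is held — but (i) sets (h) aside: (i) operates — the record's age is 18 years, meeting the 14 years threshold. (j), which would lift (i), is inapplicable — the registered capacity is 1,070 units, short of 1,210 units. Exception (d) stands.
Exception (e)'s conditions are all satisfied: a written security-exemption finding has been issued; a current Standing Declaration is held. But: (m) operates against (e): the qualifying period is 285 days, less than the 305 days limit. Exception (e) does not apply.

No — exception (d) applies; the Novara Water Board is not required to disclose the audit.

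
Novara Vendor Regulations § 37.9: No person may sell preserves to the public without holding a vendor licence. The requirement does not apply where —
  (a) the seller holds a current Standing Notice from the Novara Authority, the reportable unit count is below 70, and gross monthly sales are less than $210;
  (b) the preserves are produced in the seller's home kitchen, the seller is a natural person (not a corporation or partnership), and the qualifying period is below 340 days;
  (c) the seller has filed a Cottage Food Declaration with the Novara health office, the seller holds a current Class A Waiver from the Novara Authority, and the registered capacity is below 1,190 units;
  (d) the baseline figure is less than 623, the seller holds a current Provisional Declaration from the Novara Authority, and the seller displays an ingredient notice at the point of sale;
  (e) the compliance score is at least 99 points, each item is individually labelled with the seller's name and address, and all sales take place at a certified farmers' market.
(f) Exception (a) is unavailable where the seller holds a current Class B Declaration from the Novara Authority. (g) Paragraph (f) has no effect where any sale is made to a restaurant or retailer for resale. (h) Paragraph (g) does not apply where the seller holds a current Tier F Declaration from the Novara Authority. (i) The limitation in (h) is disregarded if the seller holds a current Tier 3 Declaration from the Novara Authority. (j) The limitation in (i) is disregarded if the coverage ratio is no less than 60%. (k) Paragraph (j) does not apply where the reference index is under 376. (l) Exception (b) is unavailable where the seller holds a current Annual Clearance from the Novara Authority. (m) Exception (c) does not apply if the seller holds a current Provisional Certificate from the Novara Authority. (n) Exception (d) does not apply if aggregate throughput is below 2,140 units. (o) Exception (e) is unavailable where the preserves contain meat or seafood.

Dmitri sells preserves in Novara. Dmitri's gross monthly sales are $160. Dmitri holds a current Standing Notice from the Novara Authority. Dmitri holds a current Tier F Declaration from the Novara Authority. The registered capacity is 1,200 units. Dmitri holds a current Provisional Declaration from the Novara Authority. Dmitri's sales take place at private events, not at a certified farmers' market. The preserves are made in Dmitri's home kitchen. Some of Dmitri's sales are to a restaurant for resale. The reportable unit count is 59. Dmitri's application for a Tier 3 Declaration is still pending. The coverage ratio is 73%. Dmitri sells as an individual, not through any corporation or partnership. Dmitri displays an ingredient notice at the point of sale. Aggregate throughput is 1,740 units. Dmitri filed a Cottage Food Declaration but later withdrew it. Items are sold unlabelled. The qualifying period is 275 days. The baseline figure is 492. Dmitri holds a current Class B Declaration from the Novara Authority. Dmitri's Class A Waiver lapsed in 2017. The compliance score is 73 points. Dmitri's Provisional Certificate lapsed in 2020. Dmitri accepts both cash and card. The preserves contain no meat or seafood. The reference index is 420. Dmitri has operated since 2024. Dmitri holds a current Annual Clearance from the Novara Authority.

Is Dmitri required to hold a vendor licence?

Yes — Dmitri must hold a vendor licence.

Exception (a): a current Standing Notice is held; the reportable unit count is 59, below the 70 limit; gross monthly sales are $160, less than the $210 limit — every condition holds. However, paragraphs (f)–(k) must be considered: (f) operates against (a): a current Class B Declaration is held. (g) would limit (f) — some sales are to a restaurant for resale — but (h) sets (g) aside: (h) is triggered — a current Tier F Declaration is held. (i), which would lift (h), is not engaged — there is no Tier 3 Declaration in force. Exception (a) does not apply.
Exception (b)'s conditions are all satisfied: the preserves are home-kitchen produced; the seller is a natural person; the qualifying period is 275 days, below the 340 days limit. However, paragraph (l) must be considered: (l) is triggered — a current Annual Clearance is held. Exception (b) does not apply.
Exception (c) fails — the Cottage Food Declaration was withdrawn.
Exception (d) is satisfied on its face — the baseline figure is 492, less than the 623 limit; a current Provisional Declaration is held; an ingredient notice is displayed. But: (n) operates against (d): aggregate throughput is 1,740 units, below the 2,140 units limit. So (d) is unavailable.
Exception (e) fails — the compliance score is 73 points, short of 99 points.
No exception applies. The general rule governs.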